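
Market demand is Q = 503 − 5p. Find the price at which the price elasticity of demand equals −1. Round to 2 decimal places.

50.30

For linear demand Q = a − bp, E = −bp/(a − bp). |E| = 1 ⇒ bp = a − bp ⇒ p = a/(2b).
p = 503/(2·5) = 50.30.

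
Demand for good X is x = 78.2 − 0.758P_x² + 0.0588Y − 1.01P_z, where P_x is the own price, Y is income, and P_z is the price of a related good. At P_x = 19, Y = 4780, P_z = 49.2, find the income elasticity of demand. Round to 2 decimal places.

At the given point, x = 78.2 − 0.758(19)² + 0.0588(4780) − 1.01(49.2) = 78.2 − 273.638 + 281.064 − 49.692 = 35.934.
∂x/∂Y = +0.0588, so E_I = 0.0588·(4780/35.934) ≈ 7.82.
E_I > 1: normal good (luxury).

7.82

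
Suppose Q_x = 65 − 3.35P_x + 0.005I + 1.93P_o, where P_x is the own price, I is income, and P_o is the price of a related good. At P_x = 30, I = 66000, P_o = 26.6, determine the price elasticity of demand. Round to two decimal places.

-0.29

First evaluate Q_x: 65 − 3.35(30) + 0.005(66000) + 1.93(26.6) = 65 − 100.5 + 330 + 51.338 = 345.838.
∂Q_x/∂P_x = −3.35, so E_p = (−3.35)·(30/345.838) ≈ -0.29.
|E_p| < 1: demand is inelastic.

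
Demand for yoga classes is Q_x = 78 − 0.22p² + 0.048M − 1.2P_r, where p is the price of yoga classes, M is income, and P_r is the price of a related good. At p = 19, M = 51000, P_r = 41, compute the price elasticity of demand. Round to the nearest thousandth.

-0.066

Q_x = 78 − 0.22(19)² + 0.048(51000) − 1.2(41) = 78 − 79.42 + 2448 − 49.2 = 2397.38.
∂Q_x/∂p = −2·0.22·p = -8.36, so E_p = -8.36·(19/2397.38) ≈ -0.066.
|E_p| < 1: demand is inelastic.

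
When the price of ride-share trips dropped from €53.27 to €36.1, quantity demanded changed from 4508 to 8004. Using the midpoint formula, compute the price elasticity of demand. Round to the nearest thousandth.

-1.454

%Δq = (8004 − 4508)/[(4508 + 8004)/2] = 3496/6256 ≈ 0.5588.
%ΔP = (36.1 − 53.27)/[(53.27 + 36.1)/2] = -17.17/44.685 ≈ -0.3842.
Arc elasticity E = %Δq/%ΔP ≈ 0.5588/-0.3842 ≈ -1.454.
|E| > 1: demand is elastic over this range.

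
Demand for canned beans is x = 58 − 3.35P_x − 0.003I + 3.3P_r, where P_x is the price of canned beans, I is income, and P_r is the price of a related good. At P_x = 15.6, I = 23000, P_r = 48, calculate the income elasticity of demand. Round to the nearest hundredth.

-0.73

x = 58 − 3.35(15.6) − 0.003(23000) + 3.3(48) = 58 − 52.26 − 69 + 158.4 = 95.14.
∂x/∂I = −0.003, so E_I = -0.003·(23000/95.14) ≈ -0.73.
E_I < 0: inferior good.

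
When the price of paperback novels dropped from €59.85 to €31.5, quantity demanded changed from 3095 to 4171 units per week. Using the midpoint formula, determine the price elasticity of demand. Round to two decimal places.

-0.48

%ΔQ = (4171 − 3095)/[(3095 + 4171)/2] = 1076/3633 ≈ 0.2962.
%ΔP = (31.5 − 59.85)/[(59.85 + 31.5)/2] = -28.35/45.675 ≈ -0.6207.
Arc elasticity E = %ΔQ/%ΔP ≈ 0.2962/-0.6207 ≈ -0.48.
|E| < 1: demand is inelastic over this range.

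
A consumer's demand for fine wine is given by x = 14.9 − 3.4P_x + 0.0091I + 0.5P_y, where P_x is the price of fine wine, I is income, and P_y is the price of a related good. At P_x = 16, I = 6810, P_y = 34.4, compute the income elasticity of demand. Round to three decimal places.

Substituting, x = 14.9 − 3.4(16) + 0.0091(6810) + 0.5(34.4) = 14.9 − 54.4 + 61.971 + 17.2 = 39.671.
∂x/∂I = +0.0091, so E_I = 0.0091·(6810/39.671) ≈ 1.562.
E_I > 1: normal good (luxury).

1.562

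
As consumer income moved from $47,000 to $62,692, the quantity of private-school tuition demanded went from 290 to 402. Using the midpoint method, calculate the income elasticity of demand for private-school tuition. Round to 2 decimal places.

1.13

%ΔQ = (402 − 290)/[(290+402)/2] = 112/346 ≈ 0.3237.
%ΔI = (62,692 − 47,000)/[(47,000+62,692)/2] = 15692/54846 ≈ 0.2861.
E_I = %ΔQ/%ΔI ≈ 1.13.
E_I > 1: normal good (luxury).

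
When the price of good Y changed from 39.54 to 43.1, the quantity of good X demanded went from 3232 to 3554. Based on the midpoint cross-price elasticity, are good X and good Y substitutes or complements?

%ΔQ_x = (3554 − 3232)/[(3232+3554)/2] = 322/3393 ≈ 0.0949.
%ΔP_y = (43.1 − 39.54)/[(39.54+43.1)/2] ≈ 0.0862.
E_xy = 0.0949/0.0862 ≈ 1.101.
E_xy > 0, so the goods are substitutes.

substitutes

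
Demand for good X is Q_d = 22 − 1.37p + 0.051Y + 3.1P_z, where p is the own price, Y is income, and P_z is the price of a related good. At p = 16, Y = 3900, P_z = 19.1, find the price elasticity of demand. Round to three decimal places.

First evaluate Q_d: 22 − 1.37(16) + 0.051(3900) + 3.1(19.1) = 22 − 21.92 + 198.9 + 59.21 = 258.19.
∂Q_d/∂p = −1.37, so E_p = (−1.37)·(16/258.19) ≈ -0.085.
|E_p| < 1: demand is inelastic.

-0.085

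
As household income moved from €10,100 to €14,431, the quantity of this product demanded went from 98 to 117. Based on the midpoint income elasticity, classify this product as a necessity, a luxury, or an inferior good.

%ΔQ = (117 − 98)/[(98+117)/2] = 19/107.5 ≈ 0.1767.
%ΔM = (14,431 − 10,100)/[(10,100+14,431)/2] = 4331/12265.5 ≈ 0.3531.
E_I = %ΔQ/%ΔM ≈ 0.501.
E_I ∈ (0,1): normal good (necessity).

necessity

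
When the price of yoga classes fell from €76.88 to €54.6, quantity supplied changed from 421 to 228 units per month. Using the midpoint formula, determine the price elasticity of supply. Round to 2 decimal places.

1.75

%Δq = (228 − 421)/[(421 + 228)/2] = -193/324.5 ≈ -0.5948.
%ΔP = (54.6 − 76.88)/[(76.88 + 54.6)/2] = -22.28/65.74 ≈ -0.3389.
Arc elasticity E = %Δq/%ΔP ≈ -0.5948/-0.3389 ≈ 1.75.
|E| > 1: supply is elastic over this range.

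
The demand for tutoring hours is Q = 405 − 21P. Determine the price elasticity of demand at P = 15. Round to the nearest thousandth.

At P = 15, Q = 90.
dQ/dP = −21.
Point elasticity E = (dQ/dP)·(P/Q) = -21 × 15/90 ≈ -3.500.
|E| > 1, so demand is elastic at this price.

-3.500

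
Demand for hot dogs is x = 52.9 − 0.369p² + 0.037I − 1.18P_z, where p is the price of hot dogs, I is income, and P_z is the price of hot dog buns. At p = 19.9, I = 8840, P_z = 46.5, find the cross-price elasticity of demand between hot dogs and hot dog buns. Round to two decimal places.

At the given point, x = 52.9 − 0.369(19.9)² + 0.037(8840) − 1.18(46.5) = 52.9 − 146.1277 + 327.08 − 54.87 = 178.9823.
∂x/∂P_z = −1.18, so E_xy = -1.18·(46.5/178.9823) ≈ -0.31.
E_xy < 0: the goods are complements.

-0.31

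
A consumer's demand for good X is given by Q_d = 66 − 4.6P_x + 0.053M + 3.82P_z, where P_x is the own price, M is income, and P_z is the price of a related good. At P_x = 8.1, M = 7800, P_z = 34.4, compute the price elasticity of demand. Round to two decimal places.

-0.06

Q_d = 66 − 4.6(8.1) + 0.053(7800) + 3.82(34.4) = 66 − 37.26 + 413.4 + 131.408 = 573.548.
∂Q_d/∂P_x = −4.6, so E_p = (−4.6)·(8.1/573.548) ≈ -0.06.
|E_p| < 1: demand is inelastic.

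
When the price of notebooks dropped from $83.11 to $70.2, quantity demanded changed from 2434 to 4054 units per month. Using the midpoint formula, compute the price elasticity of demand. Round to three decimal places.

-2.965

%ΔQ = (4054 − 2434)/[(2434 + 4054)/2] = 1620/3244 ≈ 0.4994.
%Δp = (70.2 − 83.11)/[(83.11 + 70.2)/2] = -12.91/76.655 ≈ -0.1684.
Arc elasticity E = %ΔQ/%Δp ≈ 0.4994/-0.1684 ≈ -2.965.
|E| > 1: demand is elastic over this range.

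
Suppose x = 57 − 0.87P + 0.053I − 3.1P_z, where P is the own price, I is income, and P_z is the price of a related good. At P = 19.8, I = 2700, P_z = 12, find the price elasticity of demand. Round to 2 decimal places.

At the given point, x = 57 − 0.87(19.8) + 0.053(2700) − 3.1(12) = 57 − 17.226 + 143.1 − 37.2 = 145.674.
∂x/∂P = −0.87, so E_p = (−0.87)·(19.8/145.674) ≈ -0.12.
|E_p| < 1: demand is inelastic.

-0.12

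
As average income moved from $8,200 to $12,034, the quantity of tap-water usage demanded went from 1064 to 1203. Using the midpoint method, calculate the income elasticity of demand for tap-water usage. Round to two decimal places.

%ΔQ = (1203 − 1064)/[(1064+1203)/2] = 139/1133.5 ≈ 0.1226.
%ΔI = (12,034 − 8,200)/[(8,200+12,034)/2] = 3834/10117 ≈ 0.3790.
E_I = %ΔQ/%ΔI ≈ 0.32.
E_I ∈ (0,1): normal good (necessity).

0.32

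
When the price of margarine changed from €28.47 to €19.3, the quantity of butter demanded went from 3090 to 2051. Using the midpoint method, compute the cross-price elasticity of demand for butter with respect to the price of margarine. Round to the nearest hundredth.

%ΔQ_x = (2051 − 3090)/[(3090+2051)/2] = -1039/2570.5 ≈ -0.4042.
%ΔP_y = (19.3 − 28.47)/[(28.47+19.3)/2] ≈ -0.3839.
E_xy = -0.4042/-0.3839 ≈ 1.05.
E_xy > 0, so butter and margarine are substitutes.

1.05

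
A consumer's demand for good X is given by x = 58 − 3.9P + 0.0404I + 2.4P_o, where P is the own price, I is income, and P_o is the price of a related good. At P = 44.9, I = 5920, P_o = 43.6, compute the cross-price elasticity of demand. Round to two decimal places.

x = 58 − 3.9(44.9) + 0.0404(5920) + 2.4(43.6) = 58 − 175.11 + 239.168 + 104.64 = 226.698.
∂x/∂P_o = +2.4, so E_xy = 2.4·(43.6/226.698) ≈ 0.46.
E_xy > 0: the goods are substitutes.

0.46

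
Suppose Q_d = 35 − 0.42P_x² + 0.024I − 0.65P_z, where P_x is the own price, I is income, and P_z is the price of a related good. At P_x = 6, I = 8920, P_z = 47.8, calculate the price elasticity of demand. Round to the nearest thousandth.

Substituting, Q_d = 35 − 0.42(6)² + 0.024(8920) − 0.65(47.8) = 35 − 15.12 + 214.08 − 31.07 = 202.89.
∂Q_d/∂P_x = −2·0.42·P_x = -5.04, so E_p = -5.04·(6/202.89) ≈ -0.149.
|E_p| < 1: demand is inelastic.

-0.149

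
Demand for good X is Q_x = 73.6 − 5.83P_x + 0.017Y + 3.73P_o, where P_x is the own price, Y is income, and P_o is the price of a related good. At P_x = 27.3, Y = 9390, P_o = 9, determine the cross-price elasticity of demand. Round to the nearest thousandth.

First evaluate Q_x: 73.6 − 5.83(27.3) + 0.017(9390) + 3.73(9) = 73.6 − 159.159 + 159.63 + 33.57 = 107.641.
∂Q_x/∂P_o = +3.73, so E_xy = 3.73·(9/107.641) ≈ 0.312.
E_xy > 0: the goods are substitutes.

0.312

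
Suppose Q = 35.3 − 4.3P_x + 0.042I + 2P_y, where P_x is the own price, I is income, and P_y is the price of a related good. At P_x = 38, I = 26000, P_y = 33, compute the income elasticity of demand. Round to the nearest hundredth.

First evaluate Q: 35.3 − 4.3(38) + 0.042(26000) + 2(33) = 35.3 − 163.4 + 1092 + 66 = 1029.9.
∂Q/∂I = +0.042, so E_I = 0.042·(26000/1029.9) ≈ 1.06.
E_I > 1: normal good (luxury).

1.06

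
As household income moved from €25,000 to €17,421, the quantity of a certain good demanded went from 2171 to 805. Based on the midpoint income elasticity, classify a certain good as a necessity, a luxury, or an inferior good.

luxury

%ΔQ = (805 − 2171)/[(2171+805)/2] = -1366/1488 ≈ -0.9180.
%ΔM = (17,421 − 25,000)/[(25,000+17,421)/2] = -7579/21210.5 ≈ -0.3573.
E_I = %ΔQ/%ΔM ≈ 2.569.
E_I > 1: normal good (luxury).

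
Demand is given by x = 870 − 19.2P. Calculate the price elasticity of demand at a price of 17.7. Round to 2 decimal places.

At P = 17.7, x = 530.16.
dx/dP = −19.2.
Point elasticity E = (dx/dP)·(P/x) = -19.2 × 17.7/530.16 ≈ -0.64.
|E| < 1, so demand is inelastic at this price.

-0.64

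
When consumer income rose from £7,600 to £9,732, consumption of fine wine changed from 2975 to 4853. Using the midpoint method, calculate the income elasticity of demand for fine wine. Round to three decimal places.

%ΔQ = (4853 − 2975)/[(2975+4853)/2] = 1878/3914 ≈ 0.4798.
%ΔY = (9,732 − 7,600)/[(7,600+9,732)/2] = 2132/8666 ≈ 0.2460.
E_I = %ΔQ/%ΔY ≈ 1.950.
E_I > 1: normal good (luxury).

1.950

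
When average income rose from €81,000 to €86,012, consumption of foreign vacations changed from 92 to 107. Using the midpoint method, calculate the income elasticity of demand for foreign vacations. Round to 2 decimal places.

%ΔQ = (107 − 92)/[(92+107)/2] = 15/99.5 ≈ 0.1508.
%ΔM = (86,012 − 81,000)/[(81,000+86,012)/2] = 5012/83506 ≈ 0.0600.
E_I = %ΔQ/%ΔM ≈ 2.51.
E_I > 1: normal good (luxury).

2.51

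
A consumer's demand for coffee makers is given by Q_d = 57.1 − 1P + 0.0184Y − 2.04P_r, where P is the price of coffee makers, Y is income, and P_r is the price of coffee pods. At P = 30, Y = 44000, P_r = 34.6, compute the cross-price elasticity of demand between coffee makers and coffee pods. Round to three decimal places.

At the given point, Q_d = 57.1 − 1(30) + 0.0184(44000) − 2.04(34.6) = 57.1 − 30 + 809.6 − 70.584 = 766.116.
∂Q_d/∂P_r = −2.04, so E_xy = -2.04·(34.6/766.116) ≈ -0.092.
E_xy < 0: the goods are complements.

-0.092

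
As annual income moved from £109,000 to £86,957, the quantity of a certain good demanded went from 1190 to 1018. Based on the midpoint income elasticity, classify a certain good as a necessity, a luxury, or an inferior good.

necessity

%ΔQ = (1018 − 1190)/[(1190+1018)/2] = -172/1104 ≈ -0.1558.
%ΔI = (86,957 − 109,000)/[(109,000+86,957)/2] = -22043/97978.5 ≈ -0.2250.
E_I = %ΔQ/%ΔI ≈ 0.692.
E_I ∈ (0,1): normal good (necessity).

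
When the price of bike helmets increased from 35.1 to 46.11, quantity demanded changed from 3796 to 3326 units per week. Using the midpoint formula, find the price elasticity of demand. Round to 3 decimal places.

%ΔQ = (3326 − 3796)/[(3796 + 3326)/2] = -470/3561 ≈ -0.1320.
%Δp = (46.11 − 35.1)/[(35.1 + 46.11)/2] = 11.01/40.605 ≈ 0.2711.
Arc elasticity E = %ΔQ/%Δp ≈ -0.1320/0.2711 ≈ -0.487.
|E| < 1: demand is inelastic over this range.

-0.487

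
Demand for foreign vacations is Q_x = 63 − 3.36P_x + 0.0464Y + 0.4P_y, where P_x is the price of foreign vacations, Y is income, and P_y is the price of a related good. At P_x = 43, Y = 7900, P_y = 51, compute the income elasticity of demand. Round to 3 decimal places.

1.200

First evaluate Q_x: 63 − 3.36(43) + 0.0464(7900) + 0.4(51) = 63 − 144.48 + 366.56 + 20.4 = 305.48.
∂Q_x/∂Y = +0.0464, so E_I = 0.0464·(7900/305.48) ≈ 1.200.
E_I > 1: normal good (luxury).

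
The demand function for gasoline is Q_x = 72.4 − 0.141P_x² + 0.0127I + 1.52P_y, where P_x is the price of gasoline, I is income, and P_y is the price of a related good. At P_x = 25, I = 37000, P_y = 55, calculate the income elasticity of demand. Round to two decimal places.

At the given point, Q_x = 72.4 − 0.141(25)² + 0.0127(37000) + 1.52(55) = 72.4 − 88.125 + 469.9 + 83.6 = 537.775.
∂Q_x/∂I = +0.0127, so E_I = 0.0127·(37000/537.775) ≈ 0.87.
E_I ∈ (0,1): normal good (necessity).

0.87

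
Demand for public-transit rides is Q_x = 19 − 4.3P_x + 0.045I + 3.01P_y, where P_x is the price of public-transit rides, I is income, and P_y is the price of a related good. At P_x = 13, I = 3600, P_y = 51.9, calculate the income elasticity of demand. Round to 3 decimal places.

0.576

Evaluating quantity at (P_x, I, P_y) gives Q_x = 19 − 4.3(13) + 0.045(3600) + 3.01(51.9) = 19 − 55.9 + 162 + 156.219 = 281.319.
∂Q_x/∂I = +0.045, so E_I = 0.045·(3600/281.319) ≈ 0.576.
E_I ∈ (0,1): normal good (necessity).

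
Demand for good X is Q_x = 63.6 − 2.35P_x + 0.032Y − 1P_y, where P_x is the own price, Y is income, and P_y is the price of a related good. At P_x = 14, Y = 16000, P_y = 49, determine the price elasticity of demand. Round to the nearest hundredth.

At the given point, Q_x = 63.6 − 2.35(14) + 0.032(16000) − 1(49) = 63.6 − 32.9 + 512 − 49 = 493.7.
∂Q_x/∂P_x = −2.35, so E_p = (−2.35)·(14/493.7) ≈ -0.07.
|E_p| < 1: demand is inelastic.

-0.07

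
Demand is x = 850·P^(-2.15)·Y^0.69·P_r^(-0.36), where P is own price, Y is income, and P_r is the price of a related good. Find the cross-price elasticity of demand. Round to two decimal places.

For a Cobb–Douglas (constant-elasticity) form x = A·P_r^α·…, the elasticity with respect to P_r equals the exponent α at every point.
Here the exponent on P_r is -0.36, so the cross-price elasticity of demand is -0.36.

-0.36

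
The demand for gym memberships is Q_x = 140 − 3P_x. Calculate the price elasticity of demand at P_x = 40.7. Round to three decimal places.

-6.821

At P_x = 40.7, Q_x = 17.9.
dQ_x/dP_x = −3.
Point elasticity E = (dQ_x/dP_x)·(P_x/Q_x) = -3 × 40.7/17.9 ≈ -6.821.
|E| > 1, so demand is elastic at this price.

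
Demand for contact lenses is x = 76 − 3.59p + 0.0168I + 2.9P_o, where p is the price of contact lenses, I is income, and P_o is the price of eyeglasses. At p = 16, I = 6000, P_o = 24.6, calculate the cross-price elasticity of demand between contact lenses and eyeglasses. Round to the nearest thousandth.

0.374

x = 76 − 3.59(16) + 0.0168(6000) + 2.9(24.6) = 76 − 57.44 + 100.8 + 71.34 = 190.7.
∂x/∂P_o = +2.9, so E_xy = 2.9·(24.6/190.7) ≈ 0.374.
E_xy > 0: the goods are substitutes.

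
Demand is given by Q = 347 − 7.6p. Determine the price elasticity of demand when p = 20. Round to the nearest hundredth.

At p = 20, Q = 195.
dQ/dp = −7.6.
Point elasticity E = (dQ/dp)·(p/Q) = -7.6 × 20/195 ≈ -0.78.
|E| < 1, so demand is inelastic at this price.

-0.78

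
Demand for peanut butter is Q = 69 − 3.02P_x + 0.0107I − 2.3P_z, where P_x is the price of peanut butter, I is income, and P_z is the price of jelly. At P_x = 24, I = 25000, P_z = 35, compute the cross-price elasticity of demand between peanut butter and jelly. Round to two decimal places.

-0.44

Substituting, Q = 69 − 3.02(24) + 0.0107(25000) − 2.3(35) = 69 − 72.48 + 267.5 − 80.5 = 183.52.
∂Q/∂P_z = −2.3, so E_xy = -2.3·(35/183.52) ≈ -0.44.
E_xy < 0: the goods are complements.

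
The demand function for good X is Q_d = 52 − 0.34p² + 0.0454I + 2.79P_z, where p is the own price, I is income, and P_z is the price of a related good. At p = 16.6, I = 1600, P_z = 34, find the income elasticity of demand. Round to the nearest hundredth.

At the given point, Q_d = 52 − 0.34(16.6)² + 0.0454(1600) + 2.79(34) = 52 − 93.6904 + 72.64 + 94.86 = 125.8096.
∂Q_d/∂I = +0.0454, so E_I = 0.0454·(1600/125.8096) ≈ 0.58.
E_I ∈ (0,1): normal good (necessity).

0.58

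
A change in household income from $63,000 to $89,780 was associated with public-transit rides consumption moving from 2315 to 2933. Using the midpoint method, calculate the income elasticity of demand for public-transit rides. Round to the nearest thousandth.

0.672

%ΔQ = (2933 − 2315)/[(2315+2933)/2] = 618/2624 ≈ 0.2355.
%ΔM = (89,780 − 63,000)/[(63,000+89,780)/2] = 26780/76390 ≈ 0.3506.
E_I = %ΔQ/%ΔM ≈ 0.672.
E_I ∈ (0,1): normal good (necessity).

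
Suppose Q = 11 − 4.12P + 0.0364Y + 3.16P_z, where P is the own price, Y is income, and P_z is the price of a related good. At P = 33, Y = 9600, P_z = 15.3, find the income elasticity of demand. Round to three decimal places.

1.281

Q = 11 − 4.12(33) + 0.0364(9600) + 3.16(15.3) = 11 − 135.96 + 349.44 + 48.348 = 272.828.
∂Q/∂Y = +0.0364, so E_I = 0.0364·(9600/272.828) ≈ 1.281.
E_I > 1: normal good (luxury).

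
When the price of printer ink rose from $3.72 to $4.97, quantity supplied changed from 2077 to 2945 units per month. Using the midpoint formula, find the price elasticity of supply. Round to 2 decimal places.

1.20

%ΔQ = (2945 − 2077)/[(2077 + 2945)/2] = 868/2511 ≈ 0.3457.
%Δp = (4.97 − 3.72)/[(3.72 + 4.97)/2] = 1.25/4.345 ≈ 0.2877.
Arc elasticity E = %ΔQ/%Δp ≈ 0.3457/0.2877 ≈ 1.20.
|E| > 1: supply is elastic over this range.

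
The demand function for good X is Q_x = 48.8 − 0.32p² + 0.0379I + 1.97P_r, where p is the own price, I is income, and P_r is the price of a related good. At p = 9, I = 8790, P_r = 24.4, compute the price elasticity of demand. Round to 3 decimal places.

Evaluating quantity at (p, I, P_r) gives Q_x = 48.8 − 0.32(9)² + 0.0379(8790) + 1.97(24.4) = 48.8 − 25.92 + 333.141 + 48.068 = 404.089.
∂Q_x/∂p = −2·0.32·p = -5.76, so E_p = -5.76·(9/404.089) ≈ -0.128.
|E_p| < 1: demand is inelastic.

-0.128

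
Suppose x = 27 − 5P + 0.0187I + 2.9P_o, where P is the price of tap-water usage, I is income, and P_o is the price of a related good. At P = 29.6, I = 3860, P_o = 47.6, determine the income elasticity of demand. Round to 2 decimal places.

Substituting, x = 27 − 5(29.6) + 0.0187(3860) + 2.9(47.6) = 27 − 148 + 72.182 + 138.04 = 89.222.
∂x/∂I = +0.0187, so E_I = 0.0187·(3860/89.222) ≈ 0.81.
E_I ∈ (0,1): normal good (necessity).

0.81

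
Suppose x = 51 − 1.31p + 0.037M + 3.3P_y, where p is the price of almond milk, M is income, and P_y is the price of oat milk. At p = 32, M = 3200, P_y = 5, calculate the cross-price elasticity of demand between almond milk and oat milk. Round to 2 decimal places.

0.11

Substituting, x = 51 − 1.31(32) + 0.037(3200) + 3.3(5) = 51 − 41.92 + 118.4 + 16.5 = 143.98.
∂x/∂P_y = +3.3, so E_xy = 3.3·(5/143.98) ≈ 0.11.
E_xy > 0: the goods are substitutes.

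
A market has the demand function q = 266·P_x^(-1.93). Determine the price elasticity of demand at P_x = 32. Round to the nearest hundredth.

-1.93

For a Cobb–Douglas (constant-elasticity) form q = A·P_x^α·…, the elasticity with respect to P_x equals the exponent α at every point.
Here the exponent on P_x is -1.93, so the price elasticity of demand is -1.93.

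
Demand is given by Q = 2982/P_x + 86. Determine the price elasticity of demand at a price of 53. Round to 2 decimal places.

-0.40

At P_x = 53, Q = 142.2642.
dQ/dP_x = −2982/P_x² = −1.0616.
Point elasticity E = (dQ/dP_x)·(P_x/Q) = -1.0616 × 53/142.2642 ≈ -0.40.
|E| < 1, so demand is inelastic at this price.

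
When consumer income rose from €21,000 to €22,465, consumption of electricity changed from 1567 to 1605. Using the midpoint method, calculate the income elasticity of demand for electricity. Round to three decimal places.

%ΔQ = (1605 − 1567)/[(1567+1605)/2] = 38/1586 ≈ 0.0240.
%ΔI = (22,465 − 21,000)/[(21,000+22,465)/2] = 1465/21732.5 ≈ 0.0674.
E_I = %ΔQ/%ΔI ≈ 0.355.
E_I ∈ (0,1): normal good (necessity).

0.355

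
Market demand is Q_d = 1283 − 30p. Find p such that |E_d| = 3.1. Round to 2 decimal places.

Set −bp/(a − bp) = −3.1 ⇒ bp = 3.1(a − bp) ⇒ bp(1+3.1) = 3.1·a.
p = 3.1·1283/(30·4.1) ≈ 32.34.

32.34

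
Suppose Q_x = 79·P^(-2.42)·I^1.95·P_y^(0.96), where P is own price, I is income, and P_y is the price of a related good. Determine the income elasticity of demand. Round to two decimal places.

For a Cobb–Douglas (constant-elasticity) form Q_x = A·I^α·…, the elasticity with respect to I equals the exponent α at every point.
Here the exponent on I is 1.95, so the income elasticity of demand is 1.95.

1.95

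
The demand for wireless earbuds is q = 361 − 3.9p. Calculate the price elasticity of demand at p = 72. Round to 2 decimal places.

-3.50

At p = 72, q = 80.2.
dq/dp = −3.9.
Point elasticity E = (dq/dp)·(p/q) = -3.9 × 72/80.2 ≈ -3.50.
|E| > 1, so demand is elastic at this price.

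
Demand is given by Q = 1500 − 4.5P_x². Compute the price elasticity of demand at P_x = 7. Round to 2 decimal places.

At P_x = 7, Q = 1279.5.
dQ/dP_x = −2·4.5·P_x = −63.
Point elasticity E = (dQ/dP_x)·(P_x/Q) = -63 × 7/1279.5 ≈ -0.34.
|E| < 1, so demand is inelastic at this price.

-0.34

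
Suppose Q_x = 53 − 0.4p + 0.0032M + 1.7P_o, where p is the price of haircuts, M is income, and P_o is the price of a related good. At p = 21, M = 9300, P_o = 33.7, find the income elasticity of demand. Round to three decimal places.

0.226

Evaluating quantity at (p, M, P_o) gives Q_x = 53 − 0.4(21) + 0.0032(9300) + 1.7(33.7) = 53 − 8.4 + 29.76 + 57.29 = 131.65.
∂Q_x/∂M = +0.0032, so E_I = 0.0032·(9300/131.65) ≈ 0.226.
E_I ∈ (0,1): normal good (necessity).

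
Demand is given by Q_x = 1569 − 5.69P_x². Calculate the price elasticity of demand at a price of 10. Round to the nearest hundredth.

At P_x = 10, Q_x = 1000.
dQ_x/dP_x = −2·5.69·P_x = −113.8.
Point elasticity E = (dQ_x/dP_x)·(P_x/Q_x) = -113.8 × 10/1000 ≈ -1.14.
|E| > 1, so demand is elastic at this price.

-1.14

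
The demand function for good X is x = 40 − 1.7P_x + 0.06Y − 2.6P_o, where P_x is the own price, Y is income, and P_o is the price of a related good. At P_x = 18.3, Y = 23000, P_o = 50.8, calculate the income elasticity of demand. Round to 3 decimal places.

At the given point, x = 40 − 1.7(18.3) + 0.06(23000) − 2.6(50.8) = 40 − 31.11 + 1380 − 132.08 = 1256.81.
∂x/∂Y = +0.06, so E_I = 0.06·(23000/1256.81) ≈ 1.098.
E_I > 1: normal good (luxury).

1.098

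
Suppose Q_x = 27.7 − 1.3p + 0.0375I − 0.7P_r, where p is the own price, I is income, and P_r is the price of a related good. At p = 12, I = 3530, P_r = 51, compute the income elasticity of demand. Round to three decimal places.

1.217

First evaluate Q_x: 27.7 − 1.3(12) + 0.0375(3530) − 0.7(51) = 27.7 − 15.6 + 132.375 − 35.7 = 108.775.
∂Q_x/∂I = +0.0375, so E_I = 0.0375·(3530/108.775) ≈ 1.217.
E_I > 1: normal good (luxury).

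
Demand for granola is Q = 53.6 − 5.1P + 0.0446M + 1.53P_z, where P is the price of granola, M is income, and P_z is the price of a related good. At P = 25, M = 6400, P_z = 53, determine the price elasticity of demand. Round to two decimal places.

-0.44

At the given point, Q = 53.6 − 5.1(25) + 0.0446(6400) + 1.53(53) = 53.6 − 127.5 + 285.44 + 81.09 = 292.63.
∂Q/∂P = −5.1, so E_p = (−5.1)·(25/292.63) ≈ -0.44.
|E_p| < 1: demand is inelastic.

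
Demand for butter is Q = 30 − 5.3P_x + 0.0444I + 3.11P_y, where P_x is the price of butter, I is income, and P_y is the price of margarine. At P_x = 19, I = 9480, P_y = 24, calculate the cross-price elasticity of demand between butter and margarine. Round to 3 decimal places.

0.176

Evaluating quantity at (P_x, I, P_y) gives Q = 30 − 5.3(19) + 0.0444(9480) + 3.11(24) = 30 − 100.7 + 420.912 + 74.64 = 424.852.
∂Q/∂P_y = +3.11, so E_xy = 3.11·(24/424.852) ≈ 0.176.
E_xy > 0: the goods are substitutes.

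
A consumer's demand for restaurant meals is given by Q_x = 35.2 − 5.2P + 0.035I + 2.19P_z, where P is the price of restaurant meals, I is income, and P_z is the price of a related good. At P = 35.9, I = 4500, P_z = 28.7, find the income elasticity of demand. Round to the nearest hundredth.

2.29

First evaluate Q_x: 35.2 − 5.2(35.9) + 0.035(4500) + 2.19(28.7) = 35.2 − 186.68 + 157.5 + 62.853 = 68.873.
∂Q_x/∂I = +0.035, so E_I = 0.035·(4500/68.873) ≈ 2.29.
E_I > 1: normal good (luxury).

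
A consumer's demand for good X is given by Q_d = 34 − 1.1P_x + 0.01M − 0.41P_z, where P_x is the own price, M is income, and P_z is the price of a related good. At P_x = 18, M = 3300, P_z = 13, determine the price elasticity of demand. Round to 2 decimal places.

-0.47

At the given point, Q_d = 34 − 1.1(18) + 0.01(3300) − 0.41(13) = 34 − 19.8 + 33 − 5.33 = 41.87.
∂Q_d/∂P_x = −1.1, so E_p = (−1.1)·(18/41.87) ≈ -0.47.
|E_p| < 1: demand is inelastic.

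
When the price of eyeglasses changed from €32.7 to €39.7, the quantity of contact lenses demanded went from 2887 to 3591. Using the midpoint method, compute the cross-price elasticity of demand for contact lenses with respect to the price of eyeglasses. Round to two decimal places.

%ΔQ_x = (3591 − 2887)/[(2887+3591)/2] = 704/3239 ≈ 0.2174.
%ΔP_y = (39.7 − 32.7)/[(32.7+39.7)/2] ≈ 0.1934.
E_xy = 0.2174/0.1934 ≈ 1.12.
E_xy > 0, so contact lenses and eyeglasses are substitutes.

1.12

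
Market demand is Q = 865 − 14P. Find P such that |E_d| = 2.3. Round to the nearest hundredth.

Set −bP/(a − bP) = −2.3 ⇒ bP = 2.3(a − bP) ⇒ bP(1+2.3) = 2.3·a.
P = 2.3·865/(14·3.3) ≈ 43.06.

43.06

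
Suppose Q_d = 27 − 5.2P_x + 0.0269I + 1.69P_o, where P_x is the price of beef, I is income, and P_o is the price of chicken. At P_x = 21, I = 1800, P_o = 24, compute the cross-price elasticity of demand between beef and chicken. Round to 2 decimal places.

Substituting, Q_d = 27 − 5.2(21) + 0.0269(1800) + 1.69(24) = 27 − 109.2 + 48.42 + 40.56 = 6.78.
∂Q_d/∂P_o = +1.69, so E_xy = 1.69·(24/6.78) ≈ 5.98.
E_xy > 0: the goods are substitutes.

5.98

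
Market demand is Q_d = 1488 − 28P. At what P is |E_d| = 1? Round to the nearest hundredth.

For linear demand Q_d = a − bP, E = −bP/(a − bP). |E| = 1 ⇒ bP = a − bP ⇒ P = a/(2b).
P = 1488/(2·28) ≈ 26.57.

26.57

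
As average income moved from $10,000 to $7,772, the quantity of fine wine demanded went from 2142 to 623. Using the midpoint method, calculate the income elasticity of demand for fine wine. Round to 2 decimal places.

%ΔQ = (623 − 2142)/[(2142+623)/2] = -1519/1382.5 ≈ -1.0987.
%ΔY = (7,772 − 10,000)/[(10,000+7,772)/2] = -2228/8886 ≈ -0.2507.
E_I = %ΔQ/%ΔY ≈ 4.38.
E_I > 1: normal good (luxury).

4.38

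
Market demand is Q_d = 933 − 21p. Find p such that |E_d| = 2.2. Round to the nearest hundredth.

Set −bp/(a − bp) = −2.2 ⇒ bp = 2.2(a − bp) ⇒ bp(1+2.2) = 2.2·a.
p = 2.2·933/(21·3.2) ≈ 30.54.

30.54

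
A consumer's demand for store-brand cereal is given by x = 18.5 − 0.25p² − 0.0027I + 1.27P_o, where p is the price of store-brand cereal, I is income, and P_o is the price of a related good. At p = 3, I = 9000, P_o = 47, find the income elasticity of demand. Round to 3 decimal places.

-0.471

Evaluating quantity at (p, I, P_o) gives x = 18.5 − 0.25(3)² − 0.0027(9000) + 1.27(47) = 18.5 − 2.25 − 24.3 + 59.69 = 51.64.
∂x/∂I = −0.0027, so E_I = -0.0027·(9000/51.64) ≈ -0.471.
E_I < 0: inferior good.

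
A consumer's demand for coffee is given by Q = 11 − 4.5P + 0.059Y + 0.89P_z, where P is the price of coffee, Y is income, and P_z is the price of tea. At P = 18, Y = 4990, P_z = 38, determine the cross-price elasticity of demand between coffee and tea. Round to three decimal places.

Q = 11 − 4.5(18) + 0.059(4990) + 0.89(38) = 11 − 81 + 294.41 + 33.82 = 258.23.
∂Q/∂P_z = +0.89, so E_xy = 0.89·(38/258.23) ≈ 0.131.
E_xy > 0: the goods are substitutes.

0.131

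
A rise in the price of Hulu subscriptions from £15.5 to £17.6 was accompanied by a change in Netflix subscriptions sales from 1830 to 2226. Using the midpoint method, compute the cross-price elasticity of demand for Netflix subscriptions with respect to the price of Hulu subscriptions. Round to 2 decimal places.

1.54

%ΔQ_x = (2226 − 1830)/[(1830+2226)/2] = 396/2028 ≈ 0.1953.
%ΔP_y = (17.6 − 15.5)/[(15.5+17.6)/2] ≈ 0.1269.
E_xy = 0.1953/0.1269 ≈ 1.54.
E_xy > 0, so Netflix subscriptions and Hulu subscriptions are substitutes.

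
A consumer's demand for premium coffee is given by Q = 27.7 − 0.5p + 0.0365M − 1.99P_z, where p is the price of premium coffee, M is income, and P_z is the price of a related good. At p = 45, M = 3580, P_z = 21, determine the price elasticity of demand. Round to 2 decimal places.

-0.24

Substituting, Q = 27.7 − 0.5(45) + 0.0365(3580) − 1.99(21) = 27.7 − 22.5 + 130.67 − 41.79 = 94.08.
∂Q/∂p = −0.5, so E_p = (−0.5)·(45/94.08) ≈ -0.24.
|E_p| < 1: demand is inelastic.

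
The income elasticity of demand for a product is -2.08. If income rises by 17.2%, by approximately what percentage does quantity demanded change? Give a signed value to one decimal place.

%ΔQ ≈ E × %ΔI = (-2.08) × (17.2%) ≈ -35.8%.

-35.8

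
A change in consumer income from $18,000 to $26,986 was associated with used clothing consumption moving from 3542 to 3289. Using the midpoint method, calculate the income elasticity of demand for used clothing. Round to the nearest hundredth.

-0.19

%ΔQ = (3289 − 3542)/[(3542+3289)/2] = -253/3415.5 ≈ -0.0741.
%ΔI = (26,986 − 18,000)/[(18,000+26,986)/2] = 8986/22493 ≈ 0.3995.
E_I = %ΔQ/%ΔI ≈ -0.19.
E_I < 0: inferior good.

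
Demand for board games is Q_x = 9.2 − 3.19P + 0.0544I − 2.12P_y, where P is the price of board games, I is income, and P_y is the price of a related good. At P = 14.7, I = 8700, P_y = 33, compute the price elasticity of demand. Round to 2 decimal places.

-0.13

Substituting, Q_x = 9.2 − 3.19(14.7) + 0.0544(8700) − 2.12(33) = 9.2 − 46.893 + 473.28 − 69.96 = 365.627.
∂Q_x/∂P = −3.19, so E_p = (−3.19)·(14.7/365.627) ≈ -0.13.
|E_p| < 1: demand is inelastic.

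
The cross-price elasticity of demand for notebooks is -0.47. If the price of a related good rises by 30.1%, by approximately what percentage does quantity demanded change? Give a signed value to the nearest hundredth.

-14.15

%ΔQ ≈ E × %ΔP_y = (-0.47) × (30.1%) ≈ -14.15%.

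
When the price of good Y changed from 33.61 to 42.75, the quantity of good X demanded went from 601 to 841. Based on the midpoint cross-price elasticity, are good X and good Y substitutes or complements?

substitutes

%ΔQ_x = (841 − 601)/[(601+841)/2] = 240/721 ≈ 0.3329.
%ΔP_y = (42.75 − 33.61)/[(33.61+42.75)/2] ≈ 0.2394.
E_xy = 0.3329/0.2394 ≈ 1.390.
E_xy > 0, so the goods are substitutes.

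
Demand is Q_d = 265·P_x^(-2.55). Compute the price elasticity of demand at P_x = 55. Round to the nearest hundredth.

-2.55

For a Cobb–Douglas (constant-elasticity) form Q_d = A·P_x^α·…, the elasticity with respect to P_x equals the exponent α at every point.
Here the exponent on P_x is -2.55, so the price elasticity of demand is -2.55.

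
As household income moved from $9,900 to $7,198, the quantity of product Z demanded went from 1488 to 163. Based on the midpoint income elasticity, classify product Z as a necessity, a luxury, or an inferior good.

%ΔQ = (163 − 1488)/[(1488+163)/2] = -1325/825.5 ≈ -1.6051.
%ΔY = (7,198 − 9,900)/[(9,900+7,198)/2] = -2702/8549 ≈ -0.3161.
E_I = %ΔQ/%ΔY ≈ 5.078.
E_I > 1: normal good (luxury).

luxury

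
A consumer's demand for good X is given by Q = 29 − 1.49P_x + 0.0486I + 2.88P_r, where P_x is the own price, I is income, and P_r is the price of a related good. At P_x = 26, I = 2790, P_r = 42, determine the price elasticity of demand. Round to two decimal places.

At the given point, Q = 29 − 1.49(26) + 0.0486(2790) + 2.88(42) = 29 − 38.74 + 135.594 + 120.96 = 246.814.
∂Q/∂P_x = −1.49, so E_p = (−1.49)·(26/246.814) ≈ -0.16.
|E_p| < 1: demand is inelastic.

-0.16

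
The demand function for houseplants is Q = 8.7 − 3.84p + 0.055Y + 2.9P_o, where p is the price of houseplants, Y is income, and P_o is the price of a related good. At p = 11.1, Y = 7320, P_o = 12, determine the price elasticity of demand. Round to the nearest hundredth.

First evaluate Q: 8.7 − 3.84(11.1) + 0.055(7320) + 2.9(12) = 8.7 − 42.624 + 402.6 + 34.8 = 403.476.
∂Q/∂p = −3.84, so E_p = (−3.84)·(11.1/403.476) ≈ -0.11.
|E_p| < 1: demand is inelastic.

-0.11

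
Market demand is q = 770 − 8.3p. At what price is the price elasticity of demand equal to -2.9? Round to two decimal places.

68.98

Set −bp/(a − bp) = −2.9 ⇒ bp = 2.9(a − bp) ⇒ bp(1+2.9) = 2.9·a.
p = 2.9·770/(8.3·3.9) ≈ 68.98.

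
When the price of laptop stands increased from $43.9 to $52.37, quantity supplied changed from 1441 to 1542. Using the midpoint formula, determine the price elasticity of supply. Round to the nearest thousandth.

%ΔQ = (1542 − 1441)/[(1441 + 1542)/2] = 101/1491.5 ≈ 0.0677.
%Δp = (52.37 − 43.9)/[(43.9 + 52.37)/2] = 8.47/48.135 ≈ 0.1760.
Arc elasticity E = %ΔQ/%Δp ≈ 0.0677/0.1760 ≈ 0.385.
|E| < 1: supply is inelastic over this range.

0.385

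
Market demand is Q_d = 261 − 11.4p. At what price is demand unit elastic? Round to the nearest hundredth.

For linear demand Q_d = a − bp, E = −bp/(a − bp). |E| = 1 ⇒ bp = a − bp ⇒ p = a/(2b).
p = 261/(2·11.4) ≈ 11.45.

11.45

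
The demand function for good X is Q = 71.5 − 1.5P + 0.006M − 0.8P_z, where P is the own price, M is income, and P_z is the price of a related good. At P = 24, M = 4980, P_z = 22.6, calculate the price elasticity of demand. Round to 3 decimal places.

Q = 71.5 − 1.5(24) + 0.006(4980) − 0.8(22.6) = 71.5 − 36 + 29.88 − 18.08 = 47.3.
∂Q/∂P = −1.5, so E_p = (−1.5)·(24/47.3) ≈ -0.761.
|E_p| < 1: demand is inelastic.

-0.761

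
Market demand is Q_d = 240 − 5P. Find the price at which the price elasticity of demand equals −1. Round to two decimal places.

For linear demand Q_d = a − bP, E = −bP/(a − bP). |E| = 1 ⇒ bP = a − bP ⇒ P = a/(2b).
P = 240/(2·5) = 24.00.

24.00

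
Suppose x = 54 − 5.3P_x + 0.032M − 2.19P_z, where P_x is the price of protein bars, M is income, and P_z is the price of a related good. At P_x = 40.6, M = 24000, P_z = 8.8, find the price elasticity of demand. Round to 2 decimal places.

-0.37

x = 54 − 5.3(40.6) + 0.032(24000) − 2.19(8.8) = 54 − 215.18 + 768 − 19.272 = 587.548.
∂x/∂P_x = −5.3, so E_p = (−5.3)·(40.6/587.548) ≈ -0.37.
|E_p| < 1: demand is inelastic.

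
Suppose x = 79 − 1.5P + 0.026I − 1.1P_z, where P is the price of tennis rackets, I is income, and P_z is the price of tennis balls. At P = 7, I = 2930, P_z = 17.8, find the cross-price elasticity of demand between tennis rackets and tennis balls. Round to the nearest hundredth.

Substituting, x = 79 − 1.5(7) + 0.026(2930) − 1.1(17.8) = 79 − 10.5 + 76.18 − 19.58 = 125.1.
∂x/∂P_z = −1.1, so E_xy = -1.1·(17.8/125.1) ≈ -0.16.
E_xy < 0: the goods are complements.

-0.16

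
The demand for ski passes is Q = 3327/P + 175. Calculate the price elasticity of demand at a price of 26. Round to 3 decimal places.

-0.422

At P = 26, Q = 302.9615.
dQ/dP = −3327/P² = −4.9216.
Point elasticity E = (dQ/dP)·(P/Q) = -4.9216 × 26/302.9615 ≈ -0.422.
|E| < 1, so demand is inelastic at this price.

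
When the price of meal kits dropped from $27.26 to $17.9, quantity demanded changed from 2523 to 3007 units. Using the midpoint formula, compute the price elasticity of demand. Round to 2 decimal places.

%ΔQ = (3007 − 2523)/[(2523 + 3007)/2] = 484/2765 ≈ 0.1750.
%ΔP = (17.9 − 27.26)/[(27.26 + 17.9)/2] = -9.36/22.58 ≈ -0.4145.
Arc elasticity E = %ΔQ/%ΔP ≈ 0.1750/-0.4145 ≈ -0.42.
|E| < 1: demand is inelastic over this range.

-0.42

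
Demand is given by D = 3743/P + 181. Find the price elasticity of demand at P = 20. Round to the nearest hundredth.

-0.51

At P = 20, D = 368.15.
dD/dP = −3743/P² = −9.3575.
Point elasticity E = (dD/dP)·(P/D) = -9.3575 × 20/368.15 ≈ -0.51.
|E| < 1, so demand is inelastic at this price.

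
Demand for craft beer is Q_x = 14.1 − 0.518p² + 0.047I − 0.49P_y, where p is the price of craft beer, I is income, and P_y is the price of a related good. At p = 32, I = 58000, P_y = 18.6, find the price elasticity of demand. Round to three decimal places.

Evaluating quantity at (p, I, P_y) gives Q_x = 14.1 − 0.518(32)² + 0.047(58000) − 0.49(18.6) = 14.1 − 530.432 + 2726 − 9.114 = 2200.554.
∂Q_x/∂p = −2·0.518·p = -33.152, so E_p = -33.152·(32/2200.554) ≈ -0.482.
|E_p| < 1: demand is inelastic.

-0.482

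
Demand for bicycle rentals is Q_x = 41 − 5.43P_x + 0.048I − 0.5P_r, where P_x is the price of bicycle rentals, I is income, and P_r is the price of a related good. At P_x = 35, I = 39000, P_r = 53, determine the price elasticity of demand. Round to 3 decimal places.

At the given point, Q_x = 41 − 5.43(35) + 0.048(39000) − 0.5(53) = 41 − 190.05 + 1872 − 26.5 = 1696.45.
∂Q_x/∂P_x = −5.43, so E_p = (−5.43)·(35/1696.45) ≈ -0.112.
|E_p| < 1: demand is inelastic.

-0.112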